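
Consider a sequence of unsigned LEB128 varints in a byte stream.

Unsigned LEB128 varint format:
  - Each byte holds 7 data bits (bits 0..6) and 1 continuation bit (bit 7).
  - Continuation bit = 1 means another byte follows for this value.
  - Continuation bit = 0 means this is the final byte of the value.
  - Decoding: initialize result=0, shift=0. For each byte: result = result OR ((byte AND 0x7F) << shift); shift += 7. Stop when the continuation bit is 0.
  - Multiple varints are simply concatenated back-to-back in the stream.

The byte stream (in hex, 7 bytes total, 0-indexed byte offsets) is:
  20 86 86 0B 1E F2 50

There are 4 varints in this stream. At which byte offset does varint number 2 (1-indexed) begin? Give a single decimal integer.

  byte[0]=0x20 cont=0 payload=0x20=32: acc |= 32<<0 -> acc=32 shift=7 [end]
Varint 1: bytes[0:1] = 20 -> value 32 (1 byte(s))
  byte[1]=0x86 cont=1 payload=0x06=6: acc |= 6<<0 -> acc=6 shift=7
  byte[2]=0x86 cont=1 payload=0x06=6: acc |= 6<<7 -> acc=774 shift=14
  byte[3]=0x0B cont=0 payload=0x0B=11: acc |= 11<<14 -> acc=180998 shift=21 [end]
Varint 2: bytes[1:4] = 86 86 0B -> value 180998 (3 byte(s))
  byte[4]=0x1E cont=0 payload=0x1E=30: acc |= 30<<0 -> acc=30 shift=7 [end]
Varint 3: bytes[4:5] = 1E -> value 30 (1 byte(s))
  byte[5]=0xF2 cont=1 payload=0x72=114: acc |= 114<<0 -> acc=114 shift=7
  byte[6]=0x50 cont=0 payload=0x50=80: acc |= 80<<7 -> acc=10354 shift=14 [end]
Varint 4: bytes[5:7] = F2 50 -> value 10354 (2 byte(s))

Answer: 1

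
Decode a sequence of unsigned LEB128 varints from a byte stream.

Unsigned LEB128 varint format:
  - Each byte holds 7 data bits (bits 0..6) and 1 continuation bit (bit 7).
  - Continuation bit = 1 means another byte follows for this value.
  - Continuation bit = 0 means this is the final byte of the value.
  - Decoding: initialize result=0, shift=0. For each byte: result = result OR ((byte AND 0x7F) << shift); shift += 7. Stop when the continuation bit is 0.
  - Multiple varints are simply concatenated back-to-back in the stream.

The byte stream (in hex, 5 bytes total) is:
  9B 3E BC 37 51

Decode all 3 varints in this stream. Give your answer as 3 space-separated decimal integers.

  byte[0]=0x9B cont=1 payload=0x1B=27: acc |= 27<<0 -> acc=27 shift=7
  byte[1]=0x3E cont=0 payload=0x3E=62: acc |= 62<<7 -> acc=7963 shift=14 [end]
Varint 1: bytes[0:2] = 9B 3E -> value 7963 (2 byte(s))
  byte[2]=0xBC cont=1 payload=0x3C=60: acc |= 60<<0 -> acc=60 shift=7
  byte[3]=0x37 cont=0 payload=0x37=55: acc |= 55<<7 -> acc=7100 shift=14 [end]
Varint 2: bytes[2:4] = BC 37 -> value 7100 (2 byte(s))
  byte[4]=0x51 cont=0 payload=0x51=81: acc |= 81<<0 -> acc=81 shift=7 [end]
Varint 3: bytes[4:5] = 51 -> value 81 (1 byte(s))

Answer: 7963 7100 81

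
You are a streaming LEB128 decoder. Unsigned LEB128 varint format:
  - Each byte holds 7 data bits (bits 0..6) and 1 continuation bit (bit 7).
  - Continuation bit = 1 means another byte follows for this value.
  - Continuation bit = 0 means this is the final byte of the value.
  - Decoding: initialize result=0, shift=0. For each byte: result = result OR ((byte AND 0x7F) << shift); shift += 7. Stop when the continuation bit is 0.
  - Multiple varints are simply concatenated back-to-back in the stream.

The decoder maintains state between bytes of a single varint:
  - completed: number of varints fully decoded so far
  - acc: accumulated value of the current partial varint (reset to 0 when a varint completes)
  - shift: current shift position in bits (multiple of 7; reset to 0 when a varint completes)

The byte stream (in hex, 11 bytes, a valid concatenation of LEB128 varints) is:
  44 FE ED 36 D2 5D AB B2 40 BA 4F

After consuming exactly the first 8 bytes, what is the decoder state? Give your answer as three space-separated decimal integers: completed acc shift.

Answer: 3 6443 14

Derivation:
byte[0]=0x44 cont=0 payload=0x44: varint #1 complete (value=68); reset -> completed=1 acc=0 shift=0
byte[1]=0xFE cont=1 payload=0x7E: acc |= 126<<0 -> completed=1 acc=126 shift=7
byte[2]=0xED cont=1 payload=0x6D: acc |= 109<<7 -> completed=1 acc=14078 shift=14
byte[3]=0x36 cont=0 payload=0x36: varint #2 complete (value=898814); reset -> completed=2 acc=0 shift=0
byte[4]=0xD2 cont=1 payload=0x52: acc |= 82<<0 -> completed=2 acc=82 shift=7
byte[5]=0x5D cont=0 payload=0x5D: varint #3 complete (value=11986); reset -> completed=3 acc=0 shift=0
byte[6]=0xAB cont=1 payload=0x2B: acc |= 43<<0 -> completed=3 acc=43 shift=7
byte[7]=0xB2 cont=1 payload=0x32: acc |= 50<<7 -> completed=3 acc=6443 shift=14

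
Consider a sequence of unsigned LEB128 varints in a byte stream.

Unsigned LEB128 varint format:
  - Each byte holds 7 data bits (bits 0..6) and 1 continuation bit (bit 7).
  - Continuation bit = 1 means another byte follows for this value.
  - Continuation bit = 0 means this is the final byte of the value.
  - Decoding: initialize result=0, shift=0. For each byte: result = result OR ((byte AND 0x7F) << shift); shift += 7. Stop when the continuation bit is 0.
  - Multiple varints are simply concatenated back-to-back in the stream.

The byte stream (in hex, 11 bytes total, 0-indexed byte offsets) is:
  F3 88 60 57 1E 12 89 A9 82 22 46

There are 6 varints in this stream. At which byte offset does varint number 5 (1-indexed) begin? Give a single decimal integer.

Answer: 6

Derivation:
  byte[0]=0xF3 cont=1 payload=0x73=115: acc |= 115<<0 -> acc=115 shift=7
  byte[1]=0x88 cont=1 payload=0x08=8: acc |= 8<<7 -> acc=1139 shift=14
  byte[2]=0x60 cont=0 payload=0x60=96: acc |= 96<<14 -> acc=1574003 shift=21 [end]
Varint 1: bytes[0:3] = F3 88 60 -> value 1574003 (3 byte(s))
  byte[3]=0x57 cont=0 payload=0x57=87: acc |= 87<<0 -> acc=87 shift=7 [end]
Varint 2: bytes[3:4] = 57 -> value 87 (1 byte(s))
  byte[4]=0x1E cont=0 payload=0x1E=30: acc |= 30<<0 -> acc=30 shift=7 [end]
Varint 3: bytes[4:5] = 1E -> value 30 (1 byte(s))
  byte[5]=0x12 cont=0 payload=0x12=18: acc |= 18<<0 -> acc=18 shift=7 [end]
Varint 4: bytes[5:6] = 12 -> value 18 (1 byte(s))
  byte[6]=0x89 cont=1 payload=0x09=9: acc |= 9<<0 -> acc=9 shift=7
  byte[7]=0xA9 cont=1 payload=0x29=41: acc |= 41<<7 -> acc=5257 shift=14
  byte[8]=0x82 cont=1 payload=0x02=2: acc |= 2<<14 -> acc=38025 shift=21
  byte[9]=0x22 cont=0 payload=0x22=34: acc |= 34<<21 -> acc=71341193 shift=28 [end]
Varint 5: bytes[6:10] = 89 A9 82 22 -> value 71341193 (4 byte(s))
  byte[10]=0x46 cont=0 payload=0x46=70: acc |= 70<<0 -> acc=70 shift=7 [end]
Varint 6: bytes[10:11] = 46 -> value 70 (1 byte(s))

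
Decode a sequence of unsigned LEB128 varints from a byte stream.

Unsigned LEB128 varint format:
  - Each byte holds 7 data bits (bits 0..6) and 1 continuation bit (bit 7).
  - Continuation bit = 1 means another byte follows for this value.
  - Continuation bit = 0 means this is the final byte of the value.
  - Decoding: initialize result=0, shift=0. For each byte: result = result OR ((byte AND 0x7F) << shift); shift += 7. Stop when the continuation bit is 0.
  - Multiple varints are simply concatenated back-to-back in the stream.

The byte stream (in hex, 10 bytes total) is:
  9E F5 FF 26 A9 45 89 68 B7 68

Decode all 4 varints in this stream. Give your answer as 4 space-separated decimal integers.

Answer: 81787550 8873 13321 13367

Derivation:
  byte[0]=0x9E cont=1 payload=0x1E=30: acc |= 30<<0 -> acc=30 shift=7
  byte[1]=0xF5 cont=1 payload=0x75=117: acc |= 117<<7 -> acc=15006 shift=14
  byte[2]=0xFF cont=1 payload=0x7F=127: acc |= 127<<14 -> acc=2095774 shift=21
  byte[3]=0x26 cont=0 payload=0x26=38: acc |= 38<<21 -> acc=81787550 shift=28 [end]
Varint 1: bytes[0:4] = 9E F5 FF 26 -> value 81787550 (4 byte(s))
  byte[4]=0xA9 cont=1 payload=0x29=41: acc |= 41<<0 -> acc=41 shift=7
  byte[5]=0x45 cont=0 payload=0x45=69: acc |= 69<<7 -> acc=8873 shift=14 [end]
Varint 2: bytes[4:6] = A9 45 -> value 8873 (2 byte(s))
  byte[6]=0x89 cont=1 payload=0x09=9: acc |= 9<<0 -> acc=9 shift=7
  byte[7]=0x68 cont=0 payload=0x68=104: acc |= 104<<7 -> acc=13321 shift=14 [end]
Varint 3: bytes[6:8] = 89 68 -> value 13321 (2 byte(s))
  byte[8]=0xB7 cont=1 payload=0x37=55: acc |= 55<<0 -> acc=55 shift=7
  byte[9]=0x68 cont=0 payload=0x68=104: acc |= 104<<7 -> acc=13367 shift=14 [end]
Varint 4: bytes[8:10] = B7 68 -> value 13367 (2 byte(s))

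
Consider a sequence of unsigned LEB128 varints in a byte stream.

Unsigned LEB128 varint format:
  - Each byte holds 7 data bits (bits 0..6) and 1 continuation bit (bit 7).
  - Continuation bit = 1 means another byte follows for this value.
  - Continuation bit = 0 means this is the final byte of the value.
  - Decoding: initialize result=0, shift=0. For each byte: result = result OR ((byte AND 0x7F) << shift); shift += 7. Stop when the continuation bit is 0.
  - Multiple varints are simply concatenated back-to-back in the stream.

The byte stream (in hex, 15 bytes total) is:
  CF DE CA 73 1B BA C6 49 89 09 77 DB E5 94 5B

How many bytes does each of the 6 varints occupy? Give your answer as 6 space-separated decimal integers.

  byte[0]=0xCF cont=1 payload=0x4F=79: acc |= 79<<0 -> acc=79 shift=7
  byte[1]=0xDE cont=1 payload=0x5E=94: acc |= 94<<7 -> acc=12111 shift=14
  byte[2]=0xCA cont=1 payload=0x4A=74: acc |= 74<<14 -> acc=1224527 shift=21
  byte[3]=0x73 cont=0 payload=0x73=115: acc |= 115<<21 -> acc=242397007 shift=28 [end]
Varint 1: bytes[0:4] = CF DE CA 73 -> value 242397007 (4 byte(s))
  byte[4]=0x1B cont=0 payload=0x1B=27: acc |= 27<<0 -> acc=27 shift=7 [end]
Varint 2: bytes[4:5] = 1B -> value 27 (1 byte(s))
  byte[5]=0xBA cont=1 payload=0x3A=58: acc |= 58<<0 -> acc=58 shift=7
  byte[6]=0xC6 cont=1 payload=0x46=70: acc |= 70<<7 -> acc=9018 shift=14
  byte[7]=0x49 cont=0 payload=0x49=73: acc |= 73<<14 -> acc=1205050 shift=21 [end]
Varint 3: bytes[5:8] = BA C6 49 -> value 1205050 (3 byte(s))
  byte[8]=0x89 cont=1 payload=0x09=9: acc |= 9<<0 -> acc=9 shift=7
  byte[9]=0x09 cont=0 payload=0x09=9: acc |= 9<<7 -> acc=1161 shift=14 [end]
Varint 4: bytes[8:10] = 89 09 -> value 1161 (2 byte(s))
  byte[10]=0x77 cont=0 payload=0x77=119: acc |= 119<<0 -> acc=119 shift=7 [end]
Varint 5: bytes[10:11] = 77 -> value 119 (1 byte(s))
  byte[11]=0xDB cont=1 payload=0x5B=91: acc |= 91<<0 -> acc=91 shift=7
  byte[12]=0xE5 cont=1 payload=0x65=101: acc |= 101<<7 -> acc=13019 shift=14
  byte[13]=0x94 cont=1 payload=0x14=20: acc |= 20<<14 -> acc=340699 shift=21
  byte[14]=0x5B cont=0 payload=0x5B=91: acc |= 91<<21 -> acc=191181531 shift=28 [end]
Varint 6: bytes[11:15] = DB E5 94 5B -> value 191181531 (4 byte(s))

Answer: 4 1 3 2 1 4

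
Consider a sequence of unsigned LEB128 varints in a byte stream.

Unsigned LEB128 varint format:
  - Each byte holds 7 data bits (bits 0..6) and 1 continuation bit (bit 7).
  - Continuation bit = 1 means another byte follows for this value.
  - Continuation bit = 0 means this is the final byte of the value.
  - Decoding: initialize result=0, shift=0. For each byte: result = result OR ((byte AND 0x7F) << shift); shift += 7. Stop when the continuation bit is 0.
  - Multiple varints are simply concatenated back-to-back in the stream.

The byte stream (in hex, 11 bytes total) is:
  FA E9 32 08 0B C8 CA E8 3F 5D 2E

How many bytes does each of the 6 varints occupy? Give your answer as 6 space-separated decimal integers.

  byte[0]=0xFA cont=1 payload=0x7A=122: acc |= 122<<0 -> acc=122 shift=7
  byte[1]=0xE9 cont=1 payload=0x69=105: acc |= 105<<7 -> acc=13562 shift=14
  byte[2]=0x32 cont=0 payload=0x32=50: acc |= 50<<14 -> acc=832762 shift=21 [end]
Varint 1: bytes[0:3] = FA E9 32 -> value 832762 (3 byte(s))
  byte[3]=0x08 cont=0 payload=0x08=8: acc |= 8<<0 -> acc=8 shift=7 [end]
Varint 2: bytes[3:4] = 08 -> value 8 (1 byte(s))
  byte[4]=0x0B cont=0 payload=0x0B=11: acc |= 11<<0 -> acc=11 shift=7 [end]
Varint 3: bytes[4:5] = 0B -> value 11 (1 byte(s))
  byte[5]=0xC8 cont=1 payload=0x48=72: acc |= 72<<0 -> acc=72 shift=7
  byte[6]=0xCA cont=1 payload=0x4A=74: acc |= 74<<7 -> acc=9544 shift=14
  byte[7]=0xE8 cont=1 payload=0x68=104: acc |= 104<<14 -> acc=1713480 shift=21
  byte[8]=0x3F cont=0 payload=0x3F=63: acc |= 63<<21 -> acc=133834056 shift=28 [end]
Varint 4: bytes[5:9] = C8 CA E8 3F -> value 133834056 (4 byte(s))
  byte[9]=0x5D cont=0 payload=0x5D=93: acc |= 93<<0 -> acc=93 shift=7 [end]
Varint 5: bytes[9:10] = 5D -> value 93 (1 byte(s))
  byte[10]=0x2E cont=0 payload=0x2E=46: acc |= 46<<0 -> acc=46 shift=7 [end]
Varint 6: bytes[10:11] = 2E -> value 46 (1 byte(s))

Answer: 3 1 1 4 1 1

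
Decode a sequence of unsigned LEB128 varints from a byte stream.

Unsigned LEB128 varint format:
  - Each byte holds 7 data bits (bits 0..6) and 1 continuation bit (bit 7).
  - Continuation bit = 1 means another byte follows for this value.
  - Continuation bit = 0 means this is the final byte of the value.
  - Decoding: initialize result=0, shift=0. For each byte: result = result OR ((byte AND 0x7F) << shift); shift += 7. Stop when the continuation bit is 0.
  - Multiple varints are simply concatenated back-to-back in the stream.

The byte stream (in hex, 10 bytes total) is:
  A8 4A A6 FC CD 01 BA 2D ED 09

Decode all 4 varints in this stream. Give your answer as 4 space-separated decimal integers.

Answer: 9512 3374630 5818 1261

Derivation:
  byte[0]=0xA8 cont=1 payload=0x28=40: acc |= 40<<0 -> acc=40 shift=7
  byte[1]=0x4A cont=0 payload=0x4A=74: acc |= 74<<7 -> acc=9512 shift=14 [end]
Varint 1: bytes[0:2] = A8 4A -> value 9512 (2 byte(s))
  byte[2]=0xA6 cont=1 payload=0x26=38: acc |= 38<<0 -> acc=38 shift=7
  byte[3]=0xFC cont=1 payload=0x7C=124: acc |= 124<<7 -> acc=15910 shift=14
  byte[4]=0xCD cont=1 payload=0x4D=77: acc |= 77<<14 -> acc=1277478 shift=21
  byte[5]=0x01 cont=0 payload=0x01=1: acc |= 1<<21 -> acc=3374630 shift=28 [end]
Varint 2: bytes[2:6] = A6 FC CD 01 -> value 3374630 (4 byte(s))
  byte[6]=0xBA cont=1 payload=0x3A=58: acc |= 58<<0 -> acc=58 shift=7
  byte[7]=0x2D cont=0 payload=0x2D=45: acc |= 45<<7 -> acc=5818 shift=14 [end]
Varint 3: bytes[6:8] = BA 2D -> value 5818 (2 byte(s))
  byte[8]=0xED cont=1 payload=0x6D=109: acc |= 109<<0 -> acc=109 shift=7
  byte[9]=0x09 cont=0 payload=0x09=9: acc |= 9<<7 -> acc=1261 shift=14 [end]
Varint 4: bytes[8:10] = ED 09 -> value 1261 (2 byte(s))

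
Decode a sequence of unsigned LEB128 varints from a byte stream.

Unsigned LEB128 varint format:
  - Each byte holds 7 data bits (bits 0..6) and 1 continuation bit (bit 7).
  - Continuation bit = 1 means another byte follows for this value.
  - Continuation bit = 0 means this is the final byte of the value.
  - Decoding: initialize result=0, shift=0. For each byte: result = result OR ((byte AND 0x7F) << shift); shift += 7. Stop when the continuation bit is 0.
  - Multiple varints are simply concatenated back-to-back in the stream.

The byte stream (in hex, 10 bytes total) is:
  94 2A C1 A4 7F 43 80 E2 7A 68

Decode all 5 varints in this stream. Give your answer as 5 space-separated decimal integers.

Answer: 5396 2085441 67 2011392 104

Derivation:
  byte[0]=0x94 cont=1 payload=0x14=20: acc |= 20<<0 -> acc=20 shift=7
  byte[1]=0x2A cont=0 payload=0x2A=42: acc |= 42<<7 -> acc=5396 shift=14 [end]
Varint 1: bytes[0:2] = 94 2A -> value 5396 (2 byte(s))
  byte[2]=0xC1 cont=1 payload=0x41=65: acc |= 65<<0 -> acc=65 shift=7
  byte[3]=0xA4 cont=1 payload=0x24=36: acc |= 36<<7 -> acc=4673 shift=14
  byte[4]=0x7F cont=0 payload=0x7F=127: acc |= 127<<14 -> acc=2085441 shift=21 [end]
Varint 2: bytes[2:5] = C1 A4 7F -> value 2085441 (3 byte(s))
  byte[5]=0x43 cont=0 payload=0x43=67: acc |= 67<<0 -> acc=67 shift=7 [end]
Varint 3: bytes[5:6] = 43 -> value 67 (1 byte(s))
  byte[6]=0x80 cont=1 payload=0x00=0: acc |= 0<<0 -> acc=0 shift=7
  byte[7]=0xE2 cont=1 payload=0x62=98: acc |= 98<<7 -> acc=12544 shift=14
  byte[8]=0x7A cont=0 payload=0x7A=122: acc |= 122<<14 -> acc=2011392 shift=21 [end]
Varint 4: bytes[6:9] = 80 E2 7A -> value 2011392 (3 byte(s))
  byte[9]=0x68 cont=0 payload=0x68=104: acc |= 104<<0 -> acc=104 shift=7 [end]
Varint 5: bytes[9:10] = 68 -> value 104 (1 byte(s))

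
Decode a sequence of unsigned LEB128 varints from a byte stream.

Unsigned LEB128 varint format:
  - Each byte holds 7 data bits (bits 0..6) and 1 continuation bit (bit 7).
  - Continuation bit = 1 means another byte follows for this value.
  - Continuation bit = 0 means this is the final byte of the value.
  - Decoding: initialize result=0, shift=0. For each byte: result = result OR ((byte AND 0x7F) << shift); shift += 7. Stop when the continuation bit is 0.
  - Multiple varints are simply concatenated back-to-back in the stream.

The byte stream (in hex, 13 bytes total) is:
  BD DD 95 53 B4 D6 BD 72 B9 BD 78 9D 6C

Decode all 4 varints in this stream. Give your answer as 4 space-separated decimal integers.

  byte[0]=0xBD cont=1 payload=0x3D=61: acc |= 61<<0 -> acc=61 shift=7
  byte[1]=0xDD cont=1 payload=0x5D=93: acc |= 93<<7 -> acc=11965 shift=14
  byte[2]=0x95 cont=1 payload=0x15=21: acc |= 21<<14 -> acc=356029 shift=21
  byte[3]=0x53 cont=0 payload=0x53=83: acc |= 83<<21 -> acc=174419645 shift=28 [end]
Varint 1: bytes[0:4] = BD DD 95 53 -> value 174419645 (4 byte(s))
  byte[4]=0xB4 cont=1 payload=0x34=52: acc |= 52<<0 -> acc=52 shift=7
  byte[5]=0xD6 cont=1 payload=0x56=86: acc |= 86<<7 -> acc=11060 shift=14
  byte[6]=0xBD cont=1 payload=0x3D=61: acc |= 61<<14 -> acc=1010484 shift=21
  byte[7]=0x72 cont=0 payload=0x72=114: acc |= 114<<21 -> acc=240085812 shift=28 [end]
Varint 2: bytes[4:8] = B4 D6 BD 72 -> value 240085812 (4 byte(s))
  byte[8]=0xB9 cont=1 payload=0x39=57: acc |= 57<<0 -> acc=57 shift=7
  byte[9]=0xBD cont=1 payload=0x3D=61: acc |= 61<<7 -> acc=7865 shift=14
  byte[10]=0x78 cont=0 payload=0x78=120: acc |= 120<<14 -> acc=1973945 shift=21 [end]
Varint 3: bytes[8:11] = B9 BD 78 -> value 1973945 (3 byte(s))
  byte[11]=0x9D cont=1 payload=0x1D=29: acc |= 29<<0 -> acc=29 shift=7
  byte[12]=0x6C cont=0 payload=0x6C=108: acc |= 108<<7 -> acc=13853 shift=14 [end]
Varint 4: bytes[11:13] = 9D 6C -> value 13853 (2 byte(s))

Answer: 174419645 240085812 1973945 13853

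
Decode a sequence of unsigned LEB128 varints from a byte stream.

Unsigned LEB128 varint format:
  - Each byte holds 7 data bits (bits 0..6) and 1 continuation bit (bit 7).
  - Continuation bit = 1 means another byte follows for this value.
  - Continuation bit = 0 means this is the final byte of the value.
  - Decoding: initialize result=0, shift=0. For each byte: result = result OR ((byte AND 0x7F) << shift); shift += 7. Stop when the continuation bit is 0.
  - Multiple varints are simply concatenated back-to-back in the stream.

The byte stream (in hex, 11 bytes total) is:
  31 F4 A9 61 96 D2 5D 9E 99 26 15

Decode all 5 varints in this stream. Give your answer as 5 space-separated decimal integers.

  byte[0]=0x31 cont=0 payload=0x31=49: acc |= 49<<0 -> acc=49 shift=7 [end]
Varint 1: bytes[0:1] = 31 -> value 49 (1 byte(s))
  byte[1]=0xF4 cont=1 payload=0x74=116: acc |= 116<<0 -> acc=116 shift=7
  byte[2]=0xA9 cont=1 payload=0x29=41: acc |= 41<<7 -> acc=5364 shift=14
  byte[3]=0x61 cont=0 payload=0x61=97: acc |= 97<<14 -> acc=1594612 shift=21 [end]
Varint 2: bytes[1:4] = F4 A9 61 -> value 1594612 (3 byte(s))
  byte[4]=0x96 cont=1 payload=0x16=22: acc |= 22<<0 -> acc=22 shift=7
  byte[5]=0xD2 cont=1 payload=0x52=82: acc |= 82<<7 -> acc=10518 shift=14
  byte[6]=0x5D cont=0 payload=0x5D=93: acc |= 93<<14 -> acc=1534230 shift=21 [end]
Varint 3: bytes[4:7] = 96 D2 5D -> value 1534230 (3 byte(s))
  byte[7]=0x9E cont=1 payload=0x1E=30: acc |= 30<<0 -> acc=30 shift=7
  byte[8]=0x99 cont=1 payload=0x19=25: acc |= 25<<7 -> acc=3230 shift=14
  byte[9]=0x26 cont=0 payload=0x26=38: acc |= 38<<14 -> acc=625822 shift=21 [end]
Varint 4: bytes[7:10] = 9E 99 26 -> value 625822 (3 byte(s))
  byte[10]=0x15 cont=0 payload=0x15=21: acc |= 21<<0 -> acc=21 shift=7 [end]
Varint 5: bytes[10:11] = 15 -> value 21 (1 byte(s))

Answer: 49 1594612 1534230 625822 21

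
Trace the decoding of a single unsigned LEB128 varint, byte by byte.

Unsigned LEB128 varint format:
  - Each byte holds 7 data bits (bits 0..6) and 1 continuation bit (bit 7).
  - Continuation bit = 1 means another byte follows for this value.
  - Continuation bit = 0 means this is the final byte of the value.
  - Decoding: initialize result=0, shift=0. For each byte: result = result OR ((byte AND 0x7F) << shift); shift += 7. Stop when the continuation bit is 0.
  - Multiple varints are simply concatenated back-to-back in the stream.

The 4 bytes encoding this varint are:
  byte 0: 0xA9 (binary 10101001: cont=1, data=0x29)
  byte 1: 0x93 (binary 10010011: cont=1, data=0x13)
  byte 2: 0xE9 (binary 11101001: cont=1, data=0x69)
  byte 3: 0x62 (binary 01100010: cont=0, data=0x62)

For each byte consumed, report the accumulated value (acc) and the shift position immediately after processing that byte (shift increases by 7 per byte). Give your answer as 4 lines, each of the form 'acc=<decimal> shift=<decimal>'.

byte 0=0xA9: payload=0x29=41, contrib = 41<<0 = 41; acc -> 41, shift -> 7
byte 1=0x93: payload=0x13=19, contrib = 19<<7 = 2432; acc -> 2473, shift -> 14
byte 2=0xE9: payload=0x69=105, contrib = 105<<14 = 1720320; acc -> 1722793, shift -> 21
byte 3=0x62: payload=0x62=98, contrib = 98<<21 = 205520896; acc -> 207243689, shift -> 28

Answer: acc=41 shift=7
acc=2473 shift=14
acc=1722793 shift=21
acc=207243689 shift=28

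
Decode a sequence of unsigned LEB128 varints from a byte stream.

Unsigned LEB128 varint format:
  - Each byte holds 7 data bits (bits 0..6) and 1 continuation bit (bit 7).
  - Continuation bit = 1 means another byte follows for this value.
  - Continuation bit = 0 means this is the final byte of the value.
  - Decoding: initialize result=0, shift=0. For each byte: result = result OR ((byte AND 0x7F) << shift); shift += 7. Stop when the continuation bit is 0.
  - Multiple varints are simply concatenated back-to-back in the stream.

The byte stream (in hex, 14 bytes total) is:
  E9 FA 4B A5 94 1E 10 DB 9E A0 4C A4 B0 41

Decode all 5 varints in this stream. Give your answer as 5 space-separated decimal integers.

  byte[0]=0xE9 cont=1 payload=0x69=105: acc |= 105<<0 -> acc=105 shift=7
  byte[1]=0xFA cont=1 payload=0x7A=122: acc |= 122<<7 -> acc=15721 shift=14
  byte[2]=0x4B cont=0 payload=0x4B=75: acc |= 75<<14 -> acc=1244521 shift=21 [end]
Varint 1: bytes[0:3] = E9 FA 4B -> value 1244521 (3 byte(s))
  byte[3]=0xA5 cont=1 payload=0x25=37: acc |= 37<<0 -> acc=37 shift=7
  byte[4]=0x94 cont=1 payload=0x14=20: acc |= 20<<7 -> acc=2597 shift=14
  byte[5]=0x1E cont=0 payload=0x1E=30: acc |= 30<<14 -> acc=494117 shift=21 [end]
Varint 2: bytes[3:6] = A5 94 1E -> value 494117 (3 byte(s))
  byte[6]=0x10 cont=0 payload=0x10=16: acc |= 16<<0 -> acc=16 shift=7 [end]
Varint 3: bytes[6:7] = 10 -> value 16 (1 byte(s))
  byte[7]=0xDB cont=1 payload=0x5B=91: acc |= 91<<0 -> acc=91 shift=7
  byte[8]=0x9E cont=1 payload=0x1E=30: acc |= 30<<7 -> acc=3931 shift=14
  byte[9]=0xA0 cont=1 payload=0x20=32: acc |= 32<<14 -> acc=528219 shift=21
  byte[10]=0x4C cont=0 payload=0x4C=76: acc |= 76<<21 -> acc=159911771 shift=28 [end]
Varint 4: bytes[7:11] = DB 9E A0 4C -> value 159911771 (4 byte(s))
  byte[11]=0xA4 cont=1 payload=0x24=36: acc |= 36<<0 -> acc=36 shift=7
  byte[12]=0xB0 cont=1 payload=0x30=48: acc |= 48<<7 -> acc=6180 shift=14
  byte[13]=0x41 cont=0 payload=0x41=65: acc |= 65<<14 -> acc=1071140 shift=21 [end]
Varint 5: bytes[11:14] = A4 B0 41 -> value 1071140 (3 byte(s))

Answer: 1244521 494117 16 159911771 1071140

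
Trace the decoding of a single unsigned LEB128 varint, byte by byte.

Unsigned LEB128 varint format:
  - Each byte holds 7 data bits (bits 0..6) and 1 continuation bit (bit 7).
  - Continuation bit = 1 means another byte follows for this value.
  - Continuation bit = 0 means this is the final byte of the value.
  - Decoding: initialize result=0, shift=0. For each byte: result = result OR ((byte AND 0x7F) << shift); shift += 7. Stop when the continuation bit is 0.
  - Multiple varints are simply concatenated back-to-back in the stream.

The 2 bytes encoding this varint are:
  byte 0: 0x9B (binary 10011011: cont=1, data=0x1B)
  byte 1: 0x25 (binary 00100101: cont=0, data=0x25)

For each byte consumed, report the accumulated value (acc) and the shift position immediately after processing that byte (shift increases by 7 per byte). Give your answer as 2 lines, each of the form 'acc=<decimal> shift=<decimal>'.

Answer: acc=27 shift=7
acc=4763 shift=14

Derivation:
byte 0=0x9B: payload=0x1B=27, contrib = 27<<0 = 27; acc -> 27, shift -> 7
byte 1=0x25: payload=0x25=37, contrib = 37<<7 = 4736; acc -> 4763, shift -> 14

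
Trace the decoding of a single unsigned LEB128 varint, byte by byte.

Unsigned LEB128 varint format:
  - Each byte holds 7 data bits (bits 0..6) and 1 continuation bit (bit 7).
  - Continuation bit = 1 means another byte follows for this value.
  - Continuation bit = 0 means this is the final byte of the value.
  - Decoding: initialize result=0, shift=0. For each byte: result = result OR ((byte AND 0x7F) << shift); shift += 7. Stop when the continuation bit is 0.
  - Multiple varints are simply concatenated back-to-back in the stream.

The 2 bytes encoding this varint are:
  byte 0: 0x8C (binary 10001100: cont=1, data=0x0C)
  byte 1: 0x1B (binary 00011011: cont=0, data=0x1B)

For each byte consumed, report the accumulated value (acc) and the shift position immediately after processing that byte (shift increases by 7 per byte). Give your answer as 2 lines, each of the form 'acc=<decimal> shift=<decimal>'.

byte 0=0x8C: payload=0x0C=12, contrib = 12<<0 = 12; acc -> 12, shift -> 7
byte 1=0x1B: payload=0x1B=27, contrib = 27<<7 = 3456; acc -> 3468, shift -> 14

Answer: acc=12 shift=7
acc=3468 shift=14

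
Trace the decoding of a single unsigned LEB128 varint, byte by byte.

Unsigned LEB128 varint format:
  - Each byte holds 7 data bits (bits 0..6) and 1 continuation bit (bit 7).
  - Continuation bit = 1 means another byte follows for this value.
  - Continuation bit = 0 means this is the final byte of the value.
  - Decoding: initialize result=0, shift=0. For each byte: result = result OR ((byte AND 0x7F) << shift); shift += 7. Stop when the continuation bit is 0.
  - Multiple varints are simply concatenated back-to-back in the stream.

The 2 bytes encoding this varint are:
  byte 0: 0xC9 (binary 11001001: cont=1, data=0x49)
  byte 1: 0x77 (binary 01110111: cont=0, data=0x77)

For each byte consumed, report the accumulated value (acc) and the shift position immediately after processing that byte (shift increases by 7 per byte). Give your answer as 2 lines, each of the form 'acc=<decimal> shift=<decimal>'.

byte 0=0xC9: payload=0x49=73, contrib = 73<<0 = 73; acc -> 73, shift -> 7
byte 1=0x77: payload=0x77=119, contrib = 119<<7 = 15232; acc -> 15305, shift -> 14

Answer: acc=73 shift=7
acc=15305 shift=14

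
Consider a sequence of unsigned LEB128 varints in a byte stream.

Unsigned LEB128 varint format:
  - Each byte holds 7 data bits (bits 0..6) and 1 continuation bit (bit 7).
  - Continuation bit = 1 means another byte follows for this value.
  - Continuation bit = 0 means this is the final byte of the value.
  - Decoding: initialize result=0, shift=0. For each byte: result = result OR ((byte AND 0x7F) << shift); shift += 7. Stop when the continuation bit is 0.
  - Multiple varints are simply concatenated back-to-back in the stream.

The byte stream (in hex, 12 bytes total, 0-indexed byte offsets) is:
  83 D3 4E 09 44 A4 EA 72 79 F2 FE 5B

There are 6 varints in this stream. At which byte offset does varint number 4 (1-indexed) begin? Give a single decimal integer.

Answer: 5

Derivation:
  byte[0]=0x83 cont=1 payload=0x03=3: acc |= 3<<0 -> acc=3 shift=7
  byte[1]=0xD3 cont=1 payload=0x53=83: acc |= 83<<7 -> acc=10627 shift=14
  byte[2]=0x4E cont=0 payload=0x4E=78: acc |= 78<<14 -> acc=1288579 shift=21 [end]
Varint 1: bytes[0:3] = 83 D3 4E -> value 1288579 (3 byte(s))
  byte[3]=0x09 cont=0 payload=0x09=9: acc |= 9<<0 -> acc=9 shift=7 [end]
Varint 2: bytes[3:4] = 09 -> value 9 (1 byte(s))
  byte[4]=0x44 cont=0 payload=0x44=68: acc |= 68<<0 -> acc=68 shift=7 [end]
Varint 3: bytes[4:5] = 44 -> value 68 (1 byte(s))
  byte[5]=0xA4 cont=1 payload=0x24=36: acc |= 36<<0 -> acc=36 shift=7
  byte[6]=0xEA cont=1 payload=0x6A=106: acc |= 106<<7 -> acc=13604 shift=14
  byte[7]=0x72 cont=0 payload=0x72=114: acc |= 114<<14 -> acc=1881380 shift=21 [end]
Varint 4: bytes[5:8] = A4 EA 72 -> value 1881380 (3 byte(s))
  byte[8]=0x79 cont=0 payload=0x79=121: acc |= 121<<0 -> acc=121 shift=7 [end]
Varint 5: bytes[8:9] = 79 -> value 121 (1 byte(s))
  byte[9]=0xF2 cont=1 payload=0x72=114: acc |= 114<<0 -> acc=114 shift=7
  byte[10]=0xFE cont=1 payload=0x7E=126: acc |= 126<<7 -> acc=16242 shift=14
  byte[11]=0x5B cont=0 payload=0x5B=91: acc |= 91<<14 -> acc=1507186 shift=21 [end]
Varint 6: bytes[9:12] = F2 FE 5B -> value 1507186 (3 byte(s))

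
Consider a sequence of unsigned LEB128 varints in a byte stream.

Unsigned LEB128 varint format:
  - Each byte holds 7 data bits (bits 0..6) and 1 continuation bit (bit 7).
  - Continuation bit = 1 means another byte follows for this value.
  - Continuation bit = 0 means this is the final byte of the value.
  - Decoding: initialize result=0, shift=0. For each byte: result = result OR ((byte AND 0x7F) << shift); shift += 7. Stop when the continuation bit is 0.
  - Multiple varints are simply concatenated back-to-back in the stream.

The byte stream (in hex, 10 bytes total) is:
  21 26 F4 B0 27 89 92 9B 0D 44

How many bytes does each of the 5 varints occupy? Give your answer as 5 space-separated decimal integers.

Answer: 1 1 3 4 1

Derivation:
  byte[0]=0x21 cont=0 payload=0x21=33: acc |= 33<<0 -> acc=33 shift=7 [end]
Varint 1: bytes[0:1] = 21 -> value 33 (1 byte(s))
  byte[1]=0x26 cont=0 payload=0x26=38: acc |= 38<<0 -> acc=38 shift=7 [end]
Varint 2: bytes[1:2] = 26 -> value 38 (1 byte(s))
  byte[2]=0xF4 cont=1 payload=0x74=116: acc |= 116<<0 -> acc=116 shift=7
  byte[3]=0xB0 cont=1 payload=0x30=48: acc |= 48<<7 -> acc=6260 shift=14
  byte[4]=0x27 cont=0 payload=0x27=39: acc |= 39<<14 -> acc=645236 shift=21 [end]
Varint 3: bytes[2:5] = F4 B0 27 -> value 645236 (3 byte(s))
  byte[5]=0x89 cont=1 payload=0x09=9: acc |= 9<<0 -> acc=9 shift=7
  byte[6]=0x92 cont=1 payload=0x12=18: acc |= 18<<7 -> acc=2313 shift=14
  byte[7]=0x9B cont=1 payload=0x1B=27: acc |= 27<<14 -> acc=444681 shift=21
  byte[8]=0x0D cont=0 payload=0x0D=13: acc |= 13<<21 -> acc=27707657 shift=28 [end]
Varint 4: bytes[5:9] = 89 92 9B 0D -> value 27707657 (4 byte(s))
  byte[9]=0x44 cont=0 payload=0x44=68: acc |= 68<<0 -> acc=68 shift=7 [end]
Varint 5: bytes[9:10] = 44 -> value 68 (1 byte(s))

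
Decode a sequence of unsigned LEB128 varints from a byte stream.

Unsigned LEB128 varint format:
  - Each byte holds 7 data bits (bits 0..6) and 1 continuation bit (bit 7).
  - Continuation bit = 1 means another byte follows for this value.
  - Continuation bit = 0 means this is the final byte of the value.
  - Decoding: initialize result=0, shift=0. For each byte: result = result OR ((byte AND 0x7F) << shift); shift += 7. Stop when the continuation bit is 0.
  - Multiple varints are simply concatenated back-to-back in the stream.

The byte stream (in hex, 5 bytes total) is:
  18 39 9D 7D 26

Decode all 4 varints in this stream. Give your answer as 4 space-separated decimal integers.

Answer: 24 57 16029 38

Derivation:
  byte[0]=0x18 cont=0 payload=0x18=24: acc |= 24<<0 -> acc=24 shift=7 [end]
Varint 1: bytes[0:1] = 18 -> value 24 (1 byte(s))
  byte[1]=0x39 cont=0 payload=0x39=57: acc |= 57<<0 -> acc=57 shift=7 [end]
Varint 2: bytes[1:2] = 39 -> value 57 (1 byte(s))
  byte[2]=0x9D cont=1 payload=0x1D=29: acc |= 29<<0 -> acc=29 shift=7
  byte[3]=0x7D cont=0 payload=0x7D=125: acc |= 125<<7 -> acc=16029 shift=14 [end]
Varint 3: bytes[2:4] = 9D 7D -> value 16029 (2 byte(s))
  byte[4]=0x26 cont=0 payload=0x26=38: acc |= 38<<0 -> acc=38 shift=7 [end]
Varint 4: bytes[4:5] = 26 -> value 38 (1 byte(s))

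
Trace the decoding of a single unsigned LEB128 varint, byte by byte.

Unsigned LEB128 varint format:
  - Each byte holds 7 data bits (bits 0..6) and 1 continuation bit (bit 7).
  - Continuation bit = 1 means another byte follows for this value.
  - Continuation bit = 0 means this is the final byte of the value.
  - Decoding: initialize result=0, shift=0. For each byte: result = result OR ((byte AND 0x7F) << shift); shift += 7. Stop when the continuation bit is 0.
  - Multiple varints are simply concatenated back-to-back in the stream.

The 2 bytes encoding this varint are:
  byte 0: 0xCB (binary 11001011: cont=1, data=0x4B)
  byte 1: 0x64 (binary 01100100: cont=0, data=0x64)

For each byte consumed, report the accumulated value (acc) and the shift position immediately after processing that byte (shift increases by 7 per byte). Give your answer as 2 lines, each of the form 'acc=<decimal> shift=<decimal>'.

byte 0=0xCB: payload=0x4B=75, contrib = 75<<0 = 75; acc -> 75, shift -> 7
byte 1=0x64: payload=0x64=100, contrib = 100<<7 = 12800; acc -> 12875, shift -> 14

Answer: acc=75 shift=7
acc=12875 shift=14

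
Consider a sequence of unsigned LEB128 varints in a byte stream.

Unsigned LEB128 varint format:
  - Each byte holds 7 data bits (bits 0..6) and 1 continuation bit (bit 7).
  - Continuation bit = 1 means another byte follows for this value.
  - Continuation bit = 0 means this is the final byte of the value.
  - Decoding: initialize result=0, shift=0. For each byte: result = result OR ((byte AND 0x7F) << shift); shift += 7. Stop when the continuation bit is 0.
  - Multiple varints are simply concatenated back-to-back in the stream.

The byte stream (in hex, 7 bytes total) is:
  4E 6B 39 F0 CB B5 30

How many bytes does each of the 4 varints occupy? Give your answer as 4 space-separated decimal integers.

Answer: 1 1 1 4

Derivation:
  byte[0]=0x4E cont=0 payload=0x4E=78: acc |= 78<<0 -> acc=78 shift=7 [end]
Varint 1: bytes[0:1] = 4E -> value 78 (1 byte(s))
  byte[1]=0x6B cont=0 payload=0x6B=107: acc |= 107<<0 -> acc=107 shift=7 [end]
Varint 2: bytes[1:2] = 6B -> value 107 (1 byte(s))
  byte[2]=0x39 cont=0 payload=0x39=57: acc |= 57<<0 -> acc=57 shift=7 [end]
Varint 3: bytes[2:3] = 39 -> value 57 (1 byte(s))
  byte[3]=0xF0 cont=1 payload=0x70=112: acc |= 112<<0 -> acc=112 shift=7
  byte[4]=0xCB cont=1 payload=0x4B=75: acc |= 75<<7 -> acc=9712 shift=14
  byte[5]=0xB5 cont=1 payload=0x35=53: acc |= 53<<14 -> acc=878064 shift=21
  byte[6]=0x30 cont=0 payload=0x30=48: acc |= 48<<21 -> acc=101541360 shift=28 [end]
Varint 4: bytes[3:7] = F0 CB B5 30 -> value 101541360 (4 byte(s))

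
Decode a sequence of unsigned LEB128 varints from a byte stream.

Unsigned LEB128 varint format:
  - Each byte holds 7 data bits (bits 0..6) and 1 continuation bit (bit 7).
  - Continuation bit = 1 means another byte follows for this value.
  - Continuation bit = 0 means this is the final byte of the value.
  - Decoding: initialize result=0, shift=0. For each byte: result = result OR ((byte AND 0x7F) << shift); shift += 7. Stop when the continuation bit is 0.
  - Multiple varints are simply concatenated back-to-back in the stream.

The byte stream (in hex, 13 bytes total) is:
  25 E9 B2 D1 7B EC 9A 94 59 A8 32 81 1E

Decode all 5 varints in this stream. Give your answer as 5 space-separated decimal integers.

Answer: 37 259283305 186977644 6440 3841

Derivation:
  byte[0]=0x25 cont=0 payload=0x25=37: acc |= 37<<0 -> acc=37 shift=7 [end]
Varint 1: bytes[0:1] = 25 -> value 37 (1 byte(s))
  byte[1]=0xE9 cont=1 payload=0x69=105: acc |= 105<<0 -> acc=105 shift=7
  byte[2]=0xB2 cont=1 payload=0x32=50: acc |= 50<<7 -> acc=6505 shift=14
  byte[3]=0xD1 cont=1 payload=0x51=81: acc |= 81<<14 -> acc=1333609 shift=21
  byte[4]=0x7B cont=0 payload=0x7B=123: acc |= 123<<21 -> acc=259283305 shift=28 [end]
Varint 2: bytes[1:5] = E9 B2 D1 7B -> value 259283305 (4 byte(s))
  byte[5]=0xEC cont=1 payload=0x6C=108: acc |= 108<<0 -> acc=108 shift=7
  byte[6]=0x9A cont=1 payload=0x1A=26: acc |= 26<<7 -> acc=3436 shift=14
  byte[7]=0x94 cont=1 payload=0x14=20: acc |= 20<<14 -> acc=331116 shift=21
  byte[8]=0x59 cont=0 payload=0x59=89: acc |= 89<<21 -> acc=186977644 shift=28 [end]
Varint 3: bytes[5:9] = EC 9A 94 59 -> value 186977644 (4 byte(s))
  byte[9]=0xA8 cont=1 payload=0x28=40: acc |= 40<<0 -> acc=40 shift=7
  byte[10]=0x32 cont=0 payload=0x32=50: acc |= 50<<7 -> acc=6440 shift=14 [end]
Varint 4: bytes[9:11] = A8 32 -> value 6440 (2 byte(s))
  byte[11]=0x81 cont=1 payload=0x01=1: acc |= 1<<0 -> acc=1 shift=7
  byte[12]=0x1E cont=0 payload=0x1E=30: acc |= 30<<7 -> acc=3841 shift=14 [end]
Varint 5: bytes[11:13] = 81 1E -> value 3841 (2 byte(s))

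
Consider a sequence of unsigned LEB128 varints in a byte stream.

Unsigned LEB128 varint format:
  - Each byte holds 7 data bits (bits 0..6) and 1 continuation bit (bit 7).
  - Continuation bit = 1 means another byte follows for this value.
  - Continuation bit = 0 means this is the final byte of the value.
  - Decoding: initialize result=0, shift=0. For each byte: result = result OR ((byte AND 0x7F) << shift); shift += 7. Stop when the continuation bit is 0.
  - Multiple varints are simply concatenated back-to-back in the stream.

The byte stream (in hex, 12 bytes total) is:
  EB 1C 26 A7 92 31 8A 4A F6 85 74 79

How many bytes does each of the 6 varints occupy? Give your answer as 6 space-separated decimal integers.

  byte[0]=0xEB cont=1 payload=0x6B=107: acc |= 107<<0 -> acc=107 shift=7
  byte[1]=0x1C cont=0 payload=0x1C=28: acc |= 28<<7 -> acc=3691 shift=14 [end]
Varint 1: bytes[0:2] = EB 1C -> value 3691 (2 byte(s))
  byte[2]=0x26 cont=0 payload=0x26=38: acc |= 38<<0 -> acc=38 shift=7 [end]
Varint 2: bytes[2:3] = 26 -> value 38 (1 byte(s))
  byte[3]=0xA7 cont=1 payload=0x27=39: acc |= 39<<0 -> acc=39 shift=7
  byte[4]=0x92 cont=1 payload=0x12=18: acc |= 18<<7 -> acc=2343 shift=14
  byte[5]=0x31 cont=0 payload=0x31=49: acc |= 49<<14 -> acc=805159 shift=21 [end]
Varint 3: bytes[3:6] = A7 92 31 -> value 805159 (3 byte(s))
  byte[6]=0x8A cont=1 payload=0x0A=10: acc |= 10<<0 -> acc=10 shift=7
  byte[7]=0x4A cont=0 payload=0x4A=74: acc |= 74<<7 -> acc=9482 shift=14 [end]
Varint 4: bytes[6:8] = 8A 4A -> value 9482 (2 byte(s))
  byte[8]=0xF6 cont=1 payload=0x76=118: acc |= 118<<0 -> acc=118 shift=7
  byte[9]=0x85 cont=1 payload=0x05=5: acc |= 5<<7 -> acc=758 shift=14
  byte[10]=0x74 cont=0 payload=0x74=116: acc |= 116<<14 -> acc=1901302 shift=21 [end]
Varint 5: bytes[8:11] = F6 85 74 -> value 1901302 (3 byte(s))
  byte[11]=0x79 cont=0 payload=0x79=121: acc |= 121<<0 -> acc=121 shift=7 [end]
Varint 6: bytes[11:12] = 79 -> value 121 (1 byte(s))

Answer: 2 1 3 2 3 1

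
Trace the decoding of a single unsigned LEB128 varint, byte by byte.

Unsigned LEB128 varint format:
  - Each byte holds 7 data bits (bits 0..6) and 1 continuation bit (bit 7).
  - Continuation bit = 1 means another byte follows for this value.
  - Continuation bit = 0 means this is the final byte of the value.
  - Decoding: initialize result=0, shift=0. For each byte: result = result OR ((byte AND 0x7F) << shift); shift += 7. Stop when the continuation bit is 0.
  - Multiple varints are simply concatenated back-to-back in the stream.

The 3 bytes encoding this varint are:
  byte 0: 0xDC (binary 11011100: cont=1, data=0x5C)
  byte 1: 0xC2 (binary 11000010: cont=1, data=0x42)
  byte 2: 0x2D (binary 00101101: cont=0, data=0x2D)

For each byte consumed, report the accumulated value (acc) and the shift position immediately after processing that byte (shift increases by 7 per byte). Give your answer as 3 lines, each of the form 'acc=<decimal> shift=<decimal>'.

Answer: acc=92 shift=7
acc=8540 shift=14
acc=745820 shift=21

Derivation:
byte 0=0xDC: payload=0x5C=92, contrib = 92<<0 = 92; acc -> 92, shift -> 7
byte 1=0xC2: payload=0x42=66, contrib = 66<<7 = 8448; acc -> 8540, shift -> 14
byte 2=0x2D: payload=0x2D=45, contrib = 45<<14 = 737280; acc -> 745820, shift -> 21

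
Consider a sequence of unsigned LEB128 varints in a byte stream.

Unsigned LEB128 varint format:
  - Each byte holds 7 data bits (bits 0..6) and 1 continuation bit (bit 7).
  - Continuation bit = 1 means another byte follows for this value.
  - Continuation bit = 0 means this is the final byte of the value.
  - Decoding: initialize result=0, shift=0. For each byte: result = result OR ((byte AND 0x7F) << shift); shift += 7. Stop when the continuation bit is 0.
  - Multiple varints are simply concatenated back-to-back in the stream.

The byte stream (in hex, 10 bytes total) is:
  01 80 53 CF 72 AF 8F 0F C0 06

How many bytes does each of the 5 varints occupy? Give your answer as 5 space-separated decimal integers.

  byte[0]=0x01 cont=0 payload=0x01=1: acc |= 1<<0 -> acc=1 shift=7 [end]
Varint 1: bytes[0:1] = 01 -> value 1 (1 byte(s))
  byte[1]=0x80 cont=1 payload=0x00=0: acc |= 0<<0 -> acc=0 shift=7
  byte[2]=0x53 cont=0 payload=0x53=83: acc |= 83<<7 -> acc=10624 shift=14 [end]
Varint 2: bytes[1:3] = 80 53 -> value 10624 (2 byte(s))
  byte[3]=0xCF cont=1 payload=0x4F=79: acc |= 79<<0 -> acc=79 shift=7
  byte[4]=0x72 cont=0 payload=0x72=114: acc |= 114<<7 -> acc=14671 shift=14 [end]
Varint 3: bytes[3:5] = CF 72 -> value 14671 (2 byte(s))
  byte[5]=0xAF cont=1 payload=0x2F=47: acc |= 47<<0 -> acc=47 shift=7
  byte[6]=0x8F cont=1 payload=0x0F=15: acc |= 15<<7 -> acc=1967 shift=14
  byte[7]=0x0F cont=0 payload=0x0F=15: acc |= 15<<14 -> acc=247727 shift=21 [end]
Varint 4: bytes[5:8] = AF 8F 0F -> value 247727 (3 byte(s))
  byte[8]=0xC0 cont=1 payload=0x40=64: acc |= 64<<0 -> acc=64 shift=7
  byte[9]=0x06 cont=0 payload=0x06=6: acc |= 6<<7 -> acc=832 shift=14 [end]
Varint 5: bytes[8:10] = C0 06 -> value 832 (2 byte(s))

Answer: 1 2 2 3 2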